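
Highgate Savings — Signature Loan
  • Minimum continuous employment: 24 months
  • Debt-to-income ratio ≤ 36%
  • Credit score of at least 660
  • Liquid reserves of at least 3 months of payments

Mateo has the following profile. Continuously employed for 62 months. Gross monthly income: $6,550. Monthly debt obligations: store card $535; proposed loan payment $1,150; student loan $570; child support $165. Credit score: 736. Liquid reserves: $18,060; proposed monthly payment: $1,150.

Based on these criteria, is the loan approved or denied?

Employment 62 ≥ 24 months
Total monthly debts = (535 + 1,150 + 570 + 165) = 2,420. DTI: 2,420 ÷ 6,550 = 36.9%, exceeds the 36% cap
Credit score 736 ≥ 660 (meets)
Reserves = 18,060/1,150 = 15.7 months ≥ 3
Fails on DTI.

Denied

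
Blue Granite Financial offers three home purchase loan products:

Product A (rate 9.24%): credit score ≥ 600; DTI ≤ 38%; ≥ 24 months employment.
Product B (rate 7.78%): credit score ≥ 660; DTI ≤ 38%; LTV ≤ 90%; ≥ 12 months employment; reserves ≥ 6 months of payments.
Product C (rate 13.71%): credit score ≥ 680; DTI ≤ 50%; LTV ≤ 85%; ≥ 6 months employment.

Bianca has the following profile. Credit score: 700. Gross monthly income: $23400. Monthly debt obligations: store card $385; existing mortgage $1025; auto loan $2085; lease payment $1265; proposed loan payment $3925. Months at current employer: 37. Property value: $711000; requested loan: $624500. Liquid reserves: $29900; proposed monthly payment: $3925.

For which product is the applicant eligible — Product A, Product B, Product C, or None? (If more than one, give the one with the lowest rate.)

Total debts = (385 + 1,025 + 2,085 + 1,265 + 3,925) = 8,685; DTI = 8,685/23,400 = 37.1%.
LTV = 624,500/711,000 = 87.8%.
Reserves = 29,900/3,925 = 7.6 months.
Product A: score 700 ≥ 600; DTI 37.1% ≤ 38%; employment 37 ≥ 24 mo → qualifies.
Product B: score 700 ≥ 660; DTI 37.1% ≤ 38%; LTV 87.8% ≤ 90%; employment 37 ≥ 12 mo; reserves 7.6 ≥ 6 mo → qualifies.
Product C: score 700 ≥ 680; DTI 37.1% ≤ 50%; LTV 87.8% > 85%; employment 37 ≥ 6 mo → does not qualify.
Qualifying: Product A, Product B. Lowest rate is 7.78% → Product B.

Product B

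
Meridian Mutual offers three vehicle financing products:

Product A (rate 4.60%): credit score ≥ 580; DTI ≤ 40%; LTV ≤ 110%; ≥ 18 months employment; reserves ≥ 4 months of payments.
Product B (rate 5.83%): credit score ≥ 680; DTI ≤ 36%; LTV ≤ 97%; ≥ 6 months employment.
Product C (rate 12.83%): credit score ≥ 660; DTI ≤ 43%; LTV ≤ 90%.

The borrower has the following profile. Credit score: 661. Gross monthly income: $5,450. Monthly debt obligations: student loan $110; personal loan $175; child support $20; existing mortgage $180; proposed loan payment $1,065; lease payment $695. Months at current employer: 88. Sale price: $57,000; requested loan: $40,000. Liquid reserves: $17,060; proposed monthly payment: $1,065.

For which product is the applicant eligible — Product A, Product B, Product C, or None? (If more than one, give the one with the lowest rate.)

Product C

Total debts = (110 + 175 + 20 + 180 + 1,065 + 695) = 2,245; DTI = 2,245/5,450 = 41.2%.
LTV = 40,000/57,000 = 70.2%.
Reserves = 17,060/1,065 = 16.0 months.
Product A: score 661 ≥ 580; DTI 41.2% > 40%; LTV 70.2% ≤ 110%; employment 88 ≥ 18 mo; reserves 16.0 ≥ 4 mo → does not qualify.
Product B: score 661 < 680; DTI 41.2% > 36%; LTV 70.2% ≤ 97%; employment 88 ≥ 6 mo → does not qualify.
Product C: score 661 ≥ 660; DTI 41.2% ≤ 43%; LTV 70.2% ≤ 90% → qualifies.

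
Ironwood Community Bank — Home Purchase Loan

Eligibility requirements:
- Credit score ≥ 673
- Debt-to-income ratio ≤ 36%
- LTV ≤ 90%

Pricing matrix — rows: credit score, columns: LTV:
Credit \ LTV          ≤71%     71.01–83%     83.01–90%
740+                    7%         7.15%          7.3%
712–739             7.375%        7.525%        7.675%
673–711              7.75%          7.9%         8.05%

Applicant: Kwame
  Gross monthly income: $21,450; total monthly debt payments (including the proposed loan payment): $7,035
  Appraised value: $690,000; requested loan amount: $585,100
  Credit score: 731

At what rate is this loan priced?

7.675%

Credit score 731 ≥ 673; DTI: 7,035 ÷ 21,450 = 32.8%, within the 36% cap
LTV = 585,100/690,000 = 84.8% ≤ 90%
Credit 731 → row 712–739; LTV 84.8% → column 83.01–90%. Grid cell → 7.675%.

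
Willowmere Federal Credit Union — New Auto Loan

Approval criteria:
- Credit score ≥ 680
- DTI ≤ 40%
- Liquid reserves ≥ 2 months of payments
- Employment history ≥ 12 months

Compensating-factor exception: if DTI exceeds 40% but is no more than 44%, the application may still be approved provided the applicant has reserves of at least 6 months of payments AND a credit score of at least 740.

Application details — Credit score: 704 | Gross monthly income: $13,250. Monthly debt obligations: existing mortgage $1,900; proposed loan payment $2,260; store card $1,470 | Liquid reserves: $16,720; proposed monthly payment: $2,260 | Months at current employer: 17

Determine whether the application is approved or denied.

Denied

Credit score 704 ≥ 680 (meets base)
Total debts = (1,900 + 2,260 + 1,470) = 5,630. DTI: 5,630 ÷ 13,250 = 42.5%, over the 40% base limit.
Reserves = 16,720/2,260 = 7.4 months ≥ 2
Employment 17 ≥ 12 months
DTI 42.5% is within the 40%–44% exception band; checking compensating factors.
Reserves 7.4 ≥ 6 months; credit score 704 < 740.
Override conditions not both satisfied; exception does not apply.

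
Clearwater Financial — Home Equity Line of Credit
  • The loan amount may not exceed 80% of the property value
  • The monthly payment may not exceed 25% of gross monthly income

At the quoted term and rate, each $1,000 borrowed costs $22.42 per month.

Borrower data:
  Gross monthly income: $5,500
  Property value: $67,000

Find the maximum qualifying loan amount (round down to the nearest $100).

Payment cap: 25% × $5,500 = $1,375/month.
At $22.42 per $1,000, that supports 1,375/22.42 × 1,000 ≈ $61,329 → $61,300.
LTV cap: 80% × $67,000 = $53,600 → $53,600.
Binding constraint: loan-to-value.

$53,600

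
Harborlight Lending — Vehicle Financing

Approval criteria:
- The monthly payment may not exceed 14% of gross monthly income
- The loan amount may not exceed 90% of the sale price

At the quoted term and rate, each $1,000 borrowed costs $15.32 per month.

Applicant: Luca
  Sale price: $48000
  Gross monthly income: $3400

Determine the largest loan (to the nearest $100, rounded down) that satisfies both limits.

$31,000

Payment cap: 14% × $3,400 = $476/month.
At $15.32 per $1,000, that supports 476/15.32 × 1,000 ≈ $31,070 → $31,000.
LTV cap: 90% × $48,000 = $43,200 → $43,200.
Binding constraint: payment-to-income.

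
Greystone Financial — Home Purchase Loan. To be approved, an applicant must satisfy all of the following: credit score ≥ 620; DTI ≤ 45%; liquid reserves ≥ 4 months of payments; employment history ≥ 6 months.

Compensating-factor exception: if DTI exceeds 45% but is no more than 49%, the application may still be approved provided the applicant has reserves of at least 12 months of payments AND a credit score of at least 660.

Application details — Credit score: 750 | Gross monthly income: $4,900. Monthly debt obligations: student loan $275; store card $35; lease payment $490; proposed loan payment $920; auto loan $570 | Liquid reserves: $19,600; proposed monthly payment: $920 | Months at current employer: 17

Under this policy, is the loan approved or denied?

Approved

Credit score 750 ≥ 620 (meets base)
Total debts = (275 + 35 + 490 + 920 + 570) = 2,290. DTI: 2,290 ÷ 4,900 = 46.7%, over the 45% base limit.
Reserves = 19,600/920 = 21.3 months ≥ 4
Employment 17 ≥ 6 months
46.7% falls in the override range (45%–49%), so the compensating-factor test applies.
Reserves 21.3 ≥ 12 months; credit score 750 ≥ 660.
Both override conditions satisfied; DTI exception granted.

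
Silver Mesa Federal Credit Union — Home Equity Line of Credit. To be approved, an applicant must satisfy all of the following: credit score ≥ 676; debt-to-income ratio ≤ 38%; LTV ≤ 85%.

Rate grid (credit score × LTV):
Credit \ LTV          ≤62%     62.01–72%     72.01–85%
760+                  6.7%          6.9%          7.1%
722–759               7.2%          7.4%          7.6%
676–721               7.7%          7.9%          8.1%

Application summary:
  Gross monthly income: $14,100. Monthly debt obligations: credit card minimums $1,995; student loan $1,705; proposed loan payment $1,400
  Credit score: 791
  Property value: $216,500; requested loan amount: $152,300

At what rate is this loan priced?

6.9%

Credit score 791 ≥ 676; Total monthly debts = (1,995 + 1,705 + 1,400) = 5,100. DTI = 5,100/14,100 = 36.2% ≤ 38%
LTV: 152,300 ÷ 216,500 = 70.3%, within 85% cap
Score 791 is in the 760+ band; LTV 70.3% is in the 62.01–72% band → 6.9%.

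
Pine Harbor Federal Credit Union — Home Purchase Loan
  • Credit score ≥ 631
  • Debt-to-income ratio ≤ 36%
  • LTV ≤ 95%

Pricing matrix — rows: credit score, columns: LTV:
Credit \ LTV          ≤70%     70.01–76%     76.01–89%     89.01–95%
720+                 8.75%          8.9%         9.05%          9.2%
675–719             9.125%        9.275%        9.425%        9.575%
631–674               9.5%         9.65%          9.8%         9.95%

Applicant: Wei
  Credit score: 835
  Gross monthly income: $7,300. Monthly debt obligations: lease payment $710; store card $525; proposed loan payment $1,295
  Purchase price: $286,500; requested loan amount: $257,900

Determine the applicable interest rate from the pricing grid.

9.2%

Credit score 835 ≥ 631; Total monthly debts = (710 + 525 + 1,295) = 2,530. Debt-to-income = 2,530/7,300 = 34.7% — meets 36% limit
Loan-to-value = 257,900/286,500 = 90% — pass (95% max)
Score 835 is in the 720+ band; LTV 90% is in the 89.01–95% band → 9.2%.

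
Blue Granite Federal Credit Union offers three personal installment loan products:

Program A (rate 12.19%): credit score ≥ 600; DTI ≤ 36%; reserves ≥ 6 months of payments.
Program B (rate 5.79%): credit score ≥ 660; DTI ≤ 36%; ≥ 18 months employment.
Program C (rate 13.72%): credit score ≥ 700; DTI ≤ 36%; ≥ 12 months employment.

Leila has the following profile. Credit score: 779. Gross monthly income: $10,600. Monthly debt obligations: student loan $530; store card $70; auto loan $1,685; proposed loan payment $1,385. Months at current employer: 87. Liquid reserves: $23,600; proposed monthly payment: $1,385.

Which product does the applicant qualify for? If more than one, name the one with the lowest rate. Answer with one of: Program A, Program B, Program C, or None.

Program B

Total debts = (530 + 70 + 1,685 + 1,385) = 3,670; DTI = 3,670/10,600 = 34.6%.
Reserves = 23,600/1,385 = 17.0 months.
Program A: score 779 ≥ 600; DTI 34.6% ≤ 36%; reserves 17.0 ≥ 6 mo → qualifies.
Program B: score 779 ≥ 660; DTI 34.6% ≤ 36%; employment 87 ≥ 18 mo → qualifies.
Program C: score 779 ≥ 700; DTI 34.6% ≤ 36%; employment 87 ≥ 12 mo → qualifies.
Qualifying: Program A, Program B, Program C. Lowest rate is 5.79% → Program B.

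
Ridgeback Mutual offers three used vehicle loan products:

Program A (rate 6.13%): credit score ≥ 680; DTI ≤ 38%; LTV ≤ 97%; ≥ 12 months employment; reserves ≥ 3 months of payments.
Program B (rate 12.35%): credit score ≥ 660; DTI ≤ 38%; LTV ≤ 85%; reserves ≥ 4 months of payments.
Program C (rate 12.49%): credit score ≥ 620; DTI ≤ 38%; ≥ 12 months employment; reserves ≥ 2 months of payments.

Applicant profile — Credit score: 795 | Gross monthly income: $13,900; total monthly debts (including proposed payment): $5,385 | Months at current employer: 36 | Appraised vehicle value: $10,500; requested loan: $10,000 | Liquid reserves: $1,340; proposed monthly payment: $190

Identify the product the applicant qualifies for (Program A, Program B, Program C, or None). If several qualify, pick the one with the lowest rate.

DTI = 5,385/13,900 = 38.7%.
LTV = 10,000/10,500 = 95.2%.
Reserves = 1,340/190 = 7.1 months.
Program A: score 795 ≥ 680; DTI 38.7% > 38%; LTV 95.2% ≤ 97%; employment 36 ≥ 12 mo; reserves 7.1 ≥ 3 mo → does not qualify.
Program B: score 795 ≥ 660; DTI 38.7% > 38%; LTV 95.2% > 85%; reserves 7.1 ≥ 4 mo → does not qualify.
Program C: score 795 ≥ 620; DTI 38.7% > 38%; employment 36 ≥ 12 mo; reserves 7.1 ≥ 2 mo → does not qualify.

None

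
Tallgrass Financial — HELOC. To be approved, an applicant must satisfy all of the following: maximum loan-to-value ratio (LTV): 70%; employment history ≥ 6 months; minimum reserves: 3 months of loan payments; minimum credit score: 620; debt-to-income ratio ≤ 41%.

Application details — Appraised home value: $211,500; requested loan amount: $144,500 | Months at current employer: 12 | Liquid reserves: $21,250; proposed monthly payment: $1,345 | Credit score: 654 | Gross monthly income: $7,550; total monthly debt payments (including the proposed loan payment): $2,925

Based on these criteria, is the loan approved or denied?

LTV = 144,500/211,500 = 68.3% ≤ 70%
Employment 12 ≥ 6 months
Reserves = 21,250/1,345 = 15.8 months ≥ 3
Credit score 654 ≥ 620 (meets)
DTI: 2,925 ÷ 7,550 = 38.7%, within the 41% cap
All criteria satisfied.

Approved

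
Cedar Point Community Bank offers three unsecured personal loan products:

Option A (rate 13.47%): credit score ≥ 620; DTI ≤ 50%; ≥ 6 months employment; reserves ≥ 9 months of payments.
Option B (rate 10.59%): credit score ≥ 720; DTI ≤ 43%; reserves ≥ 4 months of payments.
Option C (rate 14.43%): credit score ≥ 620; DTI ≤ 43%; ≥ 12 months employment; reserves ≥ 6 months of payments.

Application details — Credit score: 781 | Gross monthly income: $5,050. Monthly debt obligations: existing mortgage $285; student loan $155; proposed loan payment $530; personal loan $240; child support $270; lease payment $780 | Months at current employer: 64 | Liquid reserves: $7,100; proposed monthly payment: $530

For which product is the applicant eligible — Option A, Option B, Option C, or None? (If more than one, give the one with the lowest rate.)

Total debts = (285 + 155 + 530 + 240 + 270 + 780) = 2,260; DTI = 2,260/5,050 = 44.8%.
Reserves = 7,100/530 = 13.4 months.
Option A: score 781 ≥ 620; DTI 44.8% ≤ 50%; employment 64 ≥ 6 mo; reserves 13.4 ≥ 9 mo → qualifies.
Option B: score 781 ≥ 720; DTI 44.8% > 43%; reserves 13.4 ≥ 4 mo → does not qualify.
Option C: score 781 ≥ 620; DTI 44.8% > 43%; employment 64 ≥ 12 mo; reserves 13.4 ≥ 6 mo → does not qualify.

Option A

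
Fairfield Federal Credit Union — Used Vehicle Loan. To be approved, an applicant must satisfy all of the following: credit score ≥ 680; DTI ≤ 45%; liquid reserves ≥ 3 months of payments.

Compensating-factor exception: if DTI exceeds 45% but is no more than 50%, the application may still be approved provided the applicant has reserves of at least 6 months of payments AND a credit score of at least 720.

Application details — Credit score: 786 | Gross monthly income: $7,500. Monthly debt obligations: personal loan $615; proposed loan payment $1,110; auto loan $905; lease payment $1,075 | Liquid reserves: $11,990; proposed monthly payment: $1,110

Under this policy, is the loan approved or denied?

Approved

Credit score 786 ≥ 680 (meets base)
Total debts = (615 + 1,110 + 905 + 1,075) = 3,705. DTI: 3,705 ÷ 7,500 = 49.4%, over the 45% base limit.
Liquid reserves cover 11,990/1,110 = 10.8 months — ≥ 3 required
DTI 49.4% is within the 45%–50% exception band; checking compensating factors.
Override check — reserves: 10.8 mo (ok); score: 786 (ok).
Both override conditions satisfied; DTI exception granted.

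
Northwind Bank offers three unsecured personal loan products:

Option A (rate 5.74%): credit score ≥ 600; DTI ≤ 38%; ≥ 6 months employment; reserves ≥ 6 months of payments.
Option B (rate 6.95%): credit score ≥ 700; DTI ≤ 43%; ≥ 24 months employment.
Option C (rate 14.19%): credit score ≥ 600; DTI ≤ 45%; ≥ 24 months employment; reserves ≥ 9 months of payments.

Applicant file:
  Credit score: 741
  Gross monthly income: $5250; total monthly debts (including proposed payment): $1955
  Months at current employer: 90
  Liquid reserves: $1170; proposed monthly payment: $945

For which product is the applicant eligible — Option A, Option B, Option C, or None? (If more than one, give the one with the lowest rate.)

Option B

DTI = 1,955/5,250 = 37.2%.
Reserves = 1,170/945 = 1.2 months.
Option A: score 741 ≥ 600; DTI 37.2% ≤ 38%; employment 90 ≥ 6 mo; reserves 1.2 < 6 mo → does not qualify.
Option B: score 741 ≥ 700; DTI 37.2% ≤ 43%; employment 90 ≥ 24 mo → qualifies.
Option C: score 741 ≥ 600; DTI 37.2% ≤ 45%; employment 90 ≥ 24 mo; reserves 1.2 < 9 mo → does not qualify.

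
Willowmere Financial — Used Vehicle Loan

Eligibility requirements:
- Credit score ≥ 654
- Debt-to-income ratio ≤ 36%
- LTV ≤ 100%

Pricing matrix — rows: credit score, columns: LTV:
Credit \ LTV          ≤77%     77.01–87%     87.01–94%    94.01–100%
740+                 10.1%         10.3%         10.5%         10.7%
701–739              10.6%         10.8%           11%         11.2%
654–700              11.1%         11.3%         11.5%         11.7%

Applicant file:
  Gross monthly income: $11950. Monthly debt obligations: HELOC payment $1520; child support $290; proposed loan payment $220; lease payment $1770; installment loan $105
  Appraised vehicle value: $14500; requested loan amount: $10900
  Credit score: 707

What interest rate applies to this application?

Credit score 707 ≥ 654; Total monthly debts = (1,520 + 290 + 220 + 1,770 + 105) = 3,905. Debt-to-income = 3,905/11,950 = 32.7% — meets 36% limit
LTV = 10,900/14,500 = 75.2% ≤ 100%
Row: 707 falls in 701–739. Column: 75.2% falls in ≤77%. Rate = 10.6%.

10.6%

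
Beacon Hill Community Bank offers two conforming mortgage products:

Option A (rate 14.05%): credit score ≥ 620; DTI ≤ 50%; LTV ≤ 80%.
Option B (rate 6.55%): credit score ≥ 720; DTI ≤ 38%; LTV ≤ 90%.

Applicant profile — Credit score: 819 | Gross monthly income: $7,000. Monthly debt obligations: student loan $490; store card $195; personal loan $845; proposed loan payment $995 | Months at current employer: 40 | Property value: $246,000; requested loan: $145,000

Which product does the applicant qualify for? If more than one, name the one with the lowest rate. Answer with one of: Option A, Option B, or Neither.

Total debts = (490 + 195 + 845 + 995) = 2,525; DTI = 2,525/7,000 = 36.1%.
LTV = 145,000/246,000 = 58.9%.
Option A: score 819 ≥ 620; DTI 36.1% ≤ 50%; LTV 58.9% ≤ 80% → qualifies.
Option B: score 819 ≥ 720; DTI 36.1% ≤ 38%; LTV 58.9% ≤ 90% → qualifies.
Qualifying: Option A, Option B. Lowest rate is 6.55% → Option B.

Option B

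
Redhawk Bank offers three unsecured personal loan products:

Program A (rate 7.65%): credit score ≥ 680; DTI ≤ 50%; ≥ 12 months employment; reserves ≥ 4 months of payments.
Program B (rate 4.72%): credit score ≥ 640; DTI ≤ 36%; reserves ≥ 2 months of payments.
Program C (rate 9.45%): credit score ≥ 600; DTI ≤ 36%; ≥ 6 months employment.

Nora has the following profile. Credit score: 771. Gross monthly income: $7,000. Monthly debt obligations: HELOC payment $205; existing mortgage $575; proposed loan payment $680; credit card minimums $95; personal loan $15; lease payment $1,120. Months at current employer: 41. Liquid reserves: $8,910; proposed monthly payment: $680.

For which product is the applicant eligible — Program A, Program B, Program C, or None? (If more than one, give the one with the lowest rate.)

Program A

Total debts = (205 + 575 + 680 + 95 + 15 + 1,120) = 2,690; DTI = 2,690/7,000 = 38.4%.
Reserves = 8,910/680 = 13.1 months.
Program A: score 771 ≥ 680; DTI 38.4% ≤ 50%; employment 41 ≥ 12 mo; reserves 13.1 ≥ 4 mo → qualifies.
Program B: score 771 ≥ 640; DTI 38.4% > 36%; reserves 13.1 ≥ 2 mo → does not qualify.
Program C: score 771 ≥ 600; DTI 38.4% > 36%; employment 41 ≥ 6 mo → does not qualify.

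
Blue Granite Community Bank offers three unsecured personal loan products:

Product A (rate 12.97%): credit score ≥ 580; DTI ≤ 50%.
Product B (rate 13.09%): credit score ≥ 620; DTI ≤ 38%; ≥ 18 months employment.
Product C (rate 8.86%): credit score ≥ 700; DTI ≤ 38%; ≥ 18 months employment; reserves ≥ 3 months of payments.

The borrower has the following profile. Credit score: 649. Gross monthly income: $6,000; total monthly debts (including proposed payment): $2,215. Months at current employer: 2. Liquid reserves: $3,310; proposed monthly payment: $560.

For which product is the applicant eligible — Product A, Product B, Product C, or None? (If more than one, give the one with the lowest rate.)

DTI = 2,215/6,000 = 36.9%.
Reserves = 3,310/560 = 5.9 months.
Product A: score 649 ≥ 580; DTI 36.9% ≤ 50% → qualifies.
Product B: score 649 ≥ 620; DTI 36.9% ≤ 38%; employment 2 < 18 mo → does not qualify.
Product C: score 649 < 700; DTI 36.9% ≤ 38%; employment 2 < 18 mo; reserves 5.9 ≥ 3 mo → does not qualify.

Product A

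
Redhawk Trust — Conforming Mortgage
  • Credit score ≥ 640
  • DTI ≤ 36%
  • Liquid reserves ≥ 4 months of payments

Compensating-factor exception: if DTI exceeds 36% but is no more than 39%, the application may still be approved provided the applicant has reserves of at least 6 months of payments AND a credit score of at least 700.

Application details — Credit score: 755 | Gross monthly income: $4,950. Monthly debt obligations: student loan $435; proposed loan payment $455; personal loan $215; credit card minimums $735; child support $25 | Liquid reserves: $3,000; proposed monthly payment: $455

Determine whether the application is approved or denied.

Credit score 755 ≥ 640 (meets base)
Total debts = (435 + 455 + 215 + 735 + 25) = 1,865. DTI: 1,865 ÷ 4,950 = 37.7%, over the 36% base limit.
Reserves = 3,000/455 = 6.6 months ≥ 4
37.7% falls in the override range (36%–39%), so the compensating-factor test applies.
Override check — reserves: 6.6 mo (ok); score: 755 (ok).
Both override conditions satisfied; DTI exception granted.

Approved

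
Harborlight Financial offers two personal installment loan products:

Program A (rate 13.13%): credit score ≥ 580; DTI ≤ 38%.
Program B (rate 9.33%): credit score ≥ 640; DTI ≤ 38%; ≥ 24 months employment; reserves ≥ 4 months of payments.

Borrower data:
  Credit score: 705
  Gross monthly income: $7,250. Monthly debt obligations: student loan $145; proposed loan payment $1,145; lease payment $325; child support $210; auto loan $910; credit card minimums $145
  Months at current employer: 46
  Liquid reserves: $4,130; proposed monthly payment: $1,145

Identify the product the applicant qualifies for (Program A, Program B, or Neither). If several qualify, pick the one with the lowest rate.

Total debts = (145 + 1,145 + 325 + 210 + 910 + 145) = 2,880; DTI = 2,880/7,250 = 39.7%.
Reserves = 4,130/1,145 = 3.6 months.
Program A: score 705 ≥ 580; DTI 39.7% > 38% → does not qualify.
Program B: score 705 ≥ 640; DTI 39.7% > 38%; employment 46 ≥ 24 mo; reserves 3.6 < 4 mo → does not qualify.

Neither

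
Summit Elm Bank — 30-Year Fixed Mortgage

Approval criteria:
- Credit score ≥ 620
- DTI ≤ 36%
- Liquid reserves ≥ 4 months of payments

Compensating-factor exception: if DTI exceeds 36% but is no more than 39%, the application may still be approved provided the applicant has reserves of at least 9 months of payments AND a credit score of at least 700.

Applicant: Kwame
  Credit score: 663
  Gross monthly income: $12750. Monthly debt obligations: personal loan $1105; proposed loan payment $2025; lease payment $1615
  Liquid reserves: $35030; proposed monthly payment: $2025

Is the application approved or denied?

Denied

Credit score 663 ≥ 620 (meets base)
Total debts = (1,105 + 2,025 + 1,615) = 4,745. DTI = 4,745/12,750 = 37.2% > 36% — standard DTI limit exceeded.
Reserves: 35,030 ÷ 2,025 = 17.3 months (meets 4-month minimum)
37.2% falls in the override range (36%–39%), so the compensating-factor test applies.
Reserves 17.3 ≥ 9 months; credit score 663 < 700.
Override conditions not both satisfied; exception does not apply.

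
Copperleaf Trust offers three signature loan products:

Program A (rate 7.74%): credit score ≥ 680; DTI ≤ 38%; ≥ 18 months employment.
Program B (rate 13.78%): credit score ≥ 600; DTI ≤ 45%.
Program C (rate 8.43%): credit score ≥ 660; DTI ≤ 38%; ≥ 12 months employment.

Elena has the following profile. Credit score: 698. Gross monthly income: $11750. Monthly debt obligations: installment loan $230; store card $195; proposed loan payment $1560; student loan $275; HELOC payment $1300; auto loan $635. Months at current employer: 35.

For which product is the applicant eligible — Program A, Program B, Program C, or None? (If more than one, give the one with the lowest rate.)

Program A

Total debts = (230 + 195 + 1,560 + 275 + 1,300 + 635) = 4,195; DTI = 4,195/11,750 = 35.7%.
Program A: score 698 ≥ 680; DTI 35.7% ≤ 38%; employment 35 ≥ 18 mo → qualifies.
Program B: score 698 ≥ 600; DTI 35.7% ≤ 45% → qualifies.
Program C: score 698 ≥ 660; DTI 35.7% ≤ 38%; employment 35 ≥ 12 mo → qualifies.
Qualifying: Program A, Program B, Program C. Lowest rate is 7.74% → Program A.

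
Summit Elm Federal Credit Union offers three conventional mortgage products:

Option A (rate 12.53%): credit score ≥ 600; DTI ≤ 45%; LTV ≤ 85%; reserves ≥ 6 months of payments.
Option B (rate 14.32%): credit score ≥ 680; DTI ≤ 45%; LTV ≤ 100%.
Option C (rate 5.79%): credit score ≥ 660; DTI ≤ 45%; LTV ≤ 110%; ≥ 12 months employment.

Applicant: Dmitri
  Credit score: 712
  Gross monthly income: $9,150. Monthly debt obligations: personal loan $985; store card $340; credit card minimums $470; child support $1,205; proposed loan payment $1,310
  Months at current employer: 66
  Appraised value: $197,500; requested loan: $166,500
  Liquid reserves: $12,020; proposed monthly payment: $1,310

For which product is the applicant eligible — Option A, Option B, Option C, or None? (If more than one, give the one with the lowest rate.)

Total debts = (985 + 340 + 470 + 1,205 + 1,310) = 4,310; DTI = 4,310/9,150 = 47.1%.
LTV = 166,500/197,500 = 84.3%.
Reserves = 12,020/1,310 = 9.2 months.
Option A: score 712 ≥ 600; DTI 47.1% > 45%; LTV 84.3% ≤ 85%; reserves 9.2 ≥ 6 mo → does not qualify.
Option B: score 712 ≥ 680; DTI 47.1% > 45%; LTV 84.3% ≤ 100% → does not qualify.
Option C: score 712 ≥ 660; DTI 47.1% > 45%; LTV 84.3% ≤ 110%; employment 66 ≥ 12 mo → does not qualify.

None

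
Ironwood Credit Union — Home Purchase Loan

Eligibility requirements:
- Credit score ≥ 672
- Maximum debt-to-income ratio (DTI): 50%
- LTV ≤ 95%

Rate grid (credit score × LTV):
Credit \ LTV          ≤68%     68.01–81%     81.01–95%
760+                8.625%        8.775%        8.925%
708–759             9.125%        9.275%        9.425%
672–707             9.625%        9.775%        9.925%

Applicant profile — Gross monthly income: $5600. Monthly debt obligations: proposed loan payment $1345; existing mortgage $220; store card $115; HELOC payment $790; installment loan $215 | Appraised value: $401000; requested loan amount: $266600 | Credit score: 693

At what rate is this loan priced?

Credit score 693 ≥ 672; Total monthly debts = (1,345 + 220 + 115 + 790 + 215) = 2,685. Debt-to-income = 2,685/5,600 = 47.9% — meets 50% limit
LTV = 266,600/401,000 = 66.5% ≤ 95%
Credit 693 → row 672–707; LTV 66.5% → column ≤68%. Grid cell → 9.625%.

9.625%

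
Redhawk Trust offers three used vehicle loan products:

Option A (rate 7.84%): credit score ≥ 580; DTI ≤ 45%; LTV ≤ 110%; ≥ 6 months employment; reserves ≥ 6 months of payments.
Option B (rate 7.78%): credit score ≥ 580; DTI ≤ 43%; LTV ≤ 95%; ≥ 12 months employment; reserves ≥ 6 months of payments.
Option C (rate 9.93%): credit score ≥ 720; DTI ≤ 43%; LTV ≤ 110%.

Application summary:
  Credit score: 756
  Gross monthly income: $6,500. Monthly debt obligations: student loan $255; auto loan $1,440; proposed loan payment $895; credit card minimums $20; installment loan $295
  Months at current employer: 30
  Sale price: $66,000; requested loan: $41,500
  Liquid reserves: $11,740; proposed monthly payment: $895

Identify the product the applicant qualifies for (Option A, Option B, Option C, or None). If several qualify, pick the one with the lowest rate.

Total debts = (255 + 1,440 + 895 + 20 + 295) = 2,905; DTI = 2,905/6,500 = 44.7%.
LTV = 41,500/66,000 = 62.9%.
Reserves = 11,740/895 = 13.1 months.
Option A: score 756 ≥ 580; DTI 44.7% ≤ 45%; LTV 62.9% ≤ 110%; employment 30 ≥ 6 mo; reserves 13.1 ≥ 6 mo → qualifies.
Option B: score 756 ≥ 580; DTI 44.7% > 43%; LTV 62.9% ≤ 95%; employment 30 ≥ 12 mo; reserves 13.1 ≥ 6 mo → does not qualify.
Option C: score 756 ≥ 720; DTI 44.7% > 43%; LTV 62.9% ≤ 110% → does not qualify.

Option A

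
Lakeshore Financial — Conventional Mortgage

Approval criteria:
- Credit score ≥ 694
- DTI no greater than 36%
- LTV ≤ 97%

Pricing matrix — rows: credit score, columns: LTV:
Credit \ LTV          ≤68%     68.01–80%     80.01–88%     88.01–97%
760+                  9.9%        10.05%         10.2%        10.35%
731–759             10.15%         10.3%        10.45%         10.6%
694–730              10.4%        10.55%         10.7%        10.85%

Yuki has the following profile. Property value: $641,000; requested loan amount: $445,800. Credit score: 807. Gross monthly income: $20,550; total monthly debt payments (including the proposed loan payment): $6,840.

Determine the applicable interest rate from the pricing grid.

10.05%

Credit score 807 ≥ 694; DTI: 6,840 ÷ 20,550 = 33.3%, within the 36% cap
Loan-to-value = 445,800/641,000 = 69.5% — pass (97% max)
Score 807 is in the 760+ band; LTV 69.5% is in the 68.01–80% band → 10.05%.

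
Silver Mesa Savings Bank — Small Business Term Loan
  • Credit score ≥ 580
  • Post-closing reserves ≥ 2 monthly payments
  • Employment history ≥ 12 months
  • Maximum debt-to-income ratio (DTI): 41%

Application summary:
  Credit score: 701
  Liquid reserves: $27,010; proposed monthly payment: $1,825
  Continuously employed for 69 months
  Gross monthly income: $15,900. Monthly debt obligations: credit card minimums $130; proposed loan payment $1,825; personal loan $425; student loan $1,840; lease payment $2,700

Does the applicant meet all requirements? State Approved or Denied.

Denied

Credit score 701 ≥ 580 (meets)
Liquid reserves cover 27,010/1,825 = 14.8 months — ≥ 2 required
Employment 69 ≥ 12 months
Total monthly debts = (130 + 1,825 + 425 + 1,840 + 2,700) = 6,920. DTI: 6,920 ÷ 15,900 = 43.5%, exceeds the 41% cap
Fails on DTI.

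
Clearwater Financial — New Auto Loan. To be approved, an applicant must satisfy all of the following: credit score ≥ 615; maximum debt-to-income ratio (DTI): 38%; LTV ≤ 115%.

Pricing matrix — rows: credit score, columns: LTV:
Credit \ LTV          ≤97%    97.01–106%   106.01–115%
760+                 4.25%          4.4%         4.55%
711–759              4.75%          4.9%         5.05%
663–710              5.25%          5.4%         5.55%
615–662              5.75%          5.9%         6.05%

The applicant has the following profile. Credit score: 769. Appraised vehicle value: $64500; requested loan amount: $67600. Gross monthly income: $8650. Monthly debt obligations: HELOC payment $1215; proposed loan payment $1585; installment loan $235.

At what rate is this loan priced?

4.4%

Credit score 769 ≥ 615; Total monthly debts = (1,215 + 1,585 + 235) = 3,035. Debt-to-income = 3,035/8,650 = 35.1% — meets 38% limit
LTV: 67,600 ÷ 64,500 = 104.8%, within 115% cap
Score 769 is in the 760+ band; LTV 104.8% is in the 97.01–106% band → 4.4%.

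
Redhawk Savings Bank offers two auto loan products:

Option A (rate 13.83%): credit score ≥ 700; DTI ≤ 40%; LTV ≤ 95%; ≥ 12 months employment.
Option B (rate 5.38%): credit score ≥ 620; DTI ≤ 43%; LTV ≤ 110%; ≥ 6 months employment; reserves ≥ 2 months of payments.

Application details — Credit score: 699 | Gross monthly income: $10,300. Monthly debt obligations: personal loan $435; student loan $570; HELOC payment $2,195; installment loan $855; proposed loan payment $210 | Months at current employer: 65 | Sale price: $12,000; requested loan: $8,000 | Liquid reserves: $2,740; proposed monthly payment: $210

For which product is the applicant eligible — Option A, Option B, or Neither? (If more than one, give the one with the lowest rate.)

Total debts = (435 + 570 + 2,195 + 855 + 210) = 4,265; DTI = 4,265/10,300 = 41.4%.
LTV = 8,000/12,000 = 66.7%.
Reserves = 2,740/210 = 13.0 months.
Option A: score 699 < 700; DTI 41.4% > 40%; LTV 66.7% ≤ 95%; employment 65 ≥ 12 mo → does not qualify.
Option B: score 699 ≥ 620; DTI 41.4% ≤ 43%; LTV 66.7% ≤ 110%; employment 65 ≥ 6 mo; reserves 13.0 ≥ 2 mo → qualifies.

Option B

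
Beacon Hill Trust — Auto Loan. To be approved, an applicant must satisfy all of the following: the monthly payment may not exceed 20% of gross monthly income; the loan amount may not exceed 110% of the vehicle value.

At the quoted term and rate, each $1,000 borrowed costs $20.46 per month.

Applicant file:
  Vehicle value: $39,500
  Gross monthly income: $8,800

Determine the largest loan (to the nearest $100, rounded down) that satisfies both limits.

$43,400

Payment cap: 20% × $8,800 = $1,760/month.
At $20.46 per $1,000, that supports 1,760/20.46 × 1,000 ≈ $86,021 → $86,000.
LTV cap: 110% × $39,500 = $43,450 → $43,400.
Binding constraint: loan-to-value.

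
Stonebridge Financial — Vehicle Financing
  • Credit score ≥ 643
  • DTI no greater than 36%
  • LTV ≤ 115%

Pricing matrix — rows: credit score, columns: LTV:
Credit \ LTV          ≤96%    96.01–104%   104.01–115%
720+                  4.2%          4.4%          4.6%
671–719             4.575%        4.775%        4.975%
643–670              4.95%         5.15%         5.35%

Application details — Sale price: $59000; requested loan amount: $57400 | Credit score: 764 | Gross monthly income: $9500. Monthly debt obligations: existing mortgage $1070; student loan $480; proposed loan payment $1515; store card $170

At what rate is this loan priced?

4.4%

Credit score 764 ≥ 643; Total monthly debts = (1,070 + 480 + 1,515 + 170) = 3,235. Debt-to-income = 3,235/9,500 = 34.1% — meets 36% limit
LTV = 57,400/59,000 = 97.3% ≤ 115%
Row: 764 falls in 720+. Column: 97.3% falls in 96.01–104%. Rate = 4.4%.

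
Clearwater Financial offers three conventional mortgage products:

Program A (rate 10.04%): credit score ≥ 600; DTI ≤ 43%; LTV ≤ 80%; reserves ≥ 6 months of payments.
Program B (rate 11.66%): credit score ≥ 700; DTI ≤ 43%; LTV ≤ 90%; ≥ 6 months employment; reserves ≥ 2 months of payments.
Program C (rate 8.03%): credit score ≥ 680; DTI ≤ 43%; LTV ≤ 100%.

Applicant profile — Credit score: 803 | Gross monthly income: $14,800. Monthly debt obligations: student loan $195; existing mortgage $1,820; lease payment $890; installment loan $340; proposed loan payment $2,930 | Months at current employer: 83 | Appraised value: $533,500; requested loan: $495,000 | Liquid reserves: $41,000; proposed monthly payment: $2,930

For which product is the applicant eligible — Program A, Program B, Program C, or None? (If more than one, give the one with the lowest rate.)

Program C

Total debts = (195 + 1,820 + 890 + 340 + 2,930) = 6,175; DTI = 6,175/14,800 = 41.7%.
LTV = 495,000/533,500 = 92.8%.
Reserves = 41,000/2,930 = 14.0 months.
Program A: score 803 ≥ 600; DTI 41.7% ≤ 43%; LTV 92.8% > 80%; reserves 14.0 ≥ 6 mo → does not qualify.
Program B: score 803 ≥ 700; DTI 41.7% ≤ 43%; LTV 92.8% > 90%; employment 83 ≥ 6 mo; reserves 14.0 ≥ 2 mo → does not qualify.
Program C: score 803 ≥ 680; DTI 41.7% ≤ 43%; LTV 92.8% ≤ 100% → qualifies.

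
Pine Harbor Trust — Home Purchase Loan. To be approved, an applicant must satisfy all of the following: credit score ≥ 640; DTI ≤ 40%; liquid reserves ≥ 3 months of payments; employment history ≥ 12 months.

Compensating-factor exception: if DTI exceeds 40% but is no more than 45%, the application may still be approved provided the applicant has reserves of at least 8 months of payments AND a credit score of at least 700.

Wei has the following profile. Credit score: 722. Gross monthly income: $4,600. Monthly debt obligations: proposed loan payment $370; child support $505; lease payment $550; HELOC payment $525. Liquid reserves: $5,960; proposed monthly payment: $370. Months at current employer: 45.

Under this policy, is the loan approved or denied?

Credit score 722 ≥ 640 (meets base)
Total debts = (370 + 505 + 550 + 525) = 1,950. DTI = 1,950/4,600 = 42.4% > 40% — standard DTI limit exceeded.
Liquid reserves cover 5,960/370 = 16.1 months — ≥ 3 required
Employment 45 ≥ 12 months
42.4% falls in the override range (40%–45%), so the compensating-factor test applies.
Reserves 16.1 ≥ 8 months; credit score 722 ≥ 700.
Both override conditions satisfied; DTI exception granted.

Approved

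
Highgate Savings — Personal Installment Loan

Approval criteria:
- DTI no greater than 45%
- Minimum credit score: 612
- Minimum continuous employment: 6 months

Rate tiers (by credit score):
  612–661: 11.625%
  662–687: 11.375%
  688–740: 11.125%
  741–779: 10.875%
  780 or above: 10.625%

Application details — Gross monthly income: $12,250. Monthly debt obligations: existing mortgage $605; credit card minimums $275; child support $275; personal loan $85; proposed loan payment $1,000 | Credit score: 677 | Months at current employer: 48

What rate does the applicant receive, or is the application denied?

Credit score 677 ≥ 612 (meets minimum)
Employment 48 ≥ 6 months
Total monthly debts = (605 + 275 + 275 + 85 + 1,000) = 2,240. DTI: 2,240 ÷ 12,250 = 18.3%, within the 45% cap
All requirements met. Score 677 falls in the 662–687 tier → 11.375%.

Approved at 11.375%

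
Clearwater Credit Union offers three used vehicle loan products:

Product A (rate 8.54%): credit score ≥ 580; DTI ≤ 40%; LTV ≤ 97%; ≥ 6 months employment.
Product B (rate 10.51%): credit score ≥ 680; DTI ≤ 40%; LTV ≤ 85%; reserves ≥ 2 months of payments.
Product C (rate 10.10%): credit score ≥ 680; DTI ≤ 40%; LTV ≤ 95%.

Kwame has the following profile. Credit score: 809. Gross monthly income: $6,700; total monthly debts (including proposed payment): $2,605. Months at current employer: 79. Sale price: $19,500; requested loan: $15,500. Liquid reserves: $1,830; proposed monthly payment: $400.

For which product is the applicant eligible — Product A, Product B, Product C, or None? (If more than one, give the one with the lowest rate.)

DTI = 2,605/6,700 = 38.9%.
LTV = 15,500/19,500 = 79.5%.
Reserves = 1,830/400 = 4.6 months.
Product A: score 809 ≥ 580; DTI 38.9% ≤ 40%; LTV 79.5% ≤ 97%; employment 79 ≥ 6 mo → qualifies.
Product B: score 809 ≥ 680; DTI 38.9% ≤ 40%; LTV 79.5% ≤ 85%; reserves 4.6 ≥ 2 mo → qualifies.
Product C: score 809 ≥ 680; DTI 38.9% ≤ 40%; LTV 79.5% ≤ 95% → qualifies.
Qualifying: Product A, Product B, Product C. Lowest rate is 8.54% → Product A.

Product A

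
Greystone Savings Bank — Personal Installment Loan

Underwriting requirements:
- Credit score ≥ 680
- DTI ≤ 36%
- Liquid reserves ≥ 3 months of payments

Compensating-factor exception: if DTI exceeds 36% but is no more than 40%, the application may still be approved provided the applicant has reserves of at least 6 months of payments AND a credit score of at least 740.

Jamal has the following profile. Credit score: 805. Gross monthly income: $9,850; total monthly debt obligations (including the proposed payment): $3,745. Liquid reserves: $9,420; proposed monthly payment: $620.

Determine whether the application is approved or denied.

Credit score 805 ≥ 680 (meets base)
DTI: 3,745 ÷ 9,850 = 38%, over the 36% base limit.
Reserves = 9,420/620 = 15.2 months ≥ 3
38% falls in the override range (36%–40%), so the compensating-factor test applies.
Override check — reserves: 15.2 mo (ok); score: 805 (ok).
Both override conditions satisfied; DTI exception granted.

Approved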